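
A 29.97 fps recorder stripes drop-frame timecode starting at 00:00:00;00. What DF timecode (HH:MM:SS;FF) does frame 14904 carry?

00:08:17;10

Each 10-minute DF block holds 10 × 60 × 30 − 9 × 2 = 17982 frames. 14904 ÷ 17982 → 0 full blocks, remainder 14904.
Within the partial block the first minute is 1800 frames and each further minute 1798, so 8 further minute boundaries passed. Total skipped labels = 18 × 0 + 2 × 8 = 16.
Non-drop label index = 14904 + 16 = 14920; at 30 labels/s that is 00:08:17:10, i.e. DF 00:08:17;10.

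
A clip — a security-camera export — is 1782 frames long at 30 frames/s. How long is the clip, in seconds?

Running time = 1782 / (30) = 59.4 s.

59.4 seconds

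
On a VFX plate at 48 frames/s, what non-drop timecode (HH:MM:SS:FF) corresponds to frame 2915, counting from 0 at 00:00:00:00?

00:01:00:35

2915 ÷ 48 = 60 full seconds, remainder 35 frames.
60 s = 0 h 1 min 0 s.
Timecode: 00:01:00:35.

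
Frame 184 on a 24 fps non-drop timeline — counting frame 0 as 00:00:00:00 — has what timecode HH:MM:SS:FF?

00:00:07:16

184 ÷ 24 = 7 full seconds, remainder 16 frames.
7 s = 0 h 0 min 7 s.
Timecode: 00:00:07:16.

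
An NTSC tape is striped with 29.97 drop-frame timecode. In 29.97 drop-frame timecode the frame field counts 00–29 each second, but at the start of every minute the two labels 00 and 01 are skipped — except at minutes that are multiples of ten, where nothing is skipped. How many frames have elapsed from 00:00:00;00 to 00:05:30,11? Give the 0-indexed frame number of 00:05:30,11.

9901

Complete 10-minute blocks: 0, each 17982 frames → 0.
Remaining 5 whole minutes in the current block: 1800 + 4 × 1798 = 8992 frames.
Within the current minute: 30 × 30 + 11 − 2 = 909 (labels ;00/;01 skipped at this minute). Total = 0 + 8992 + 909 = 9901.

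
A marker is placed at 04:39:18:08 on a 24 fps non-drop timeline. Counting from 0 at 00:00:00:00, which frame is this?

Total seconds to the label: (4 × 3600 + 39 × 60 + 18) = 16758.
Frame index = 16758 × 24 + 8 = 402200.

frame 402200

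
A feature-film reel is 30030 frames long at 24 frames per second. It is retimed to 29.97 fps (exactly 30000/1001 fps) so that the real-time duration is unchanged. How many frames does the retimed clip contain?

37500 frames

Target frames = source frames × (target rate / source rate) = 30030 × (30000/1001)/(24) = 30030 × 1250/1001 = 37500.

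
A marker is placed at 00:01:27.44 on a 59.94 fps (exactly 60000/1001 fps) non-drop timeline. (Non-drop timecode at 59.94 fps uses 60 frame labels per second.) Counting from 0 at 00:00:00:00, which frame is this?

frame 5264

Total seconds to the label: (0 × 3600 + 1 × 60 + 27) = 87.
Frame index = 87 × 60 + 44 = 5264.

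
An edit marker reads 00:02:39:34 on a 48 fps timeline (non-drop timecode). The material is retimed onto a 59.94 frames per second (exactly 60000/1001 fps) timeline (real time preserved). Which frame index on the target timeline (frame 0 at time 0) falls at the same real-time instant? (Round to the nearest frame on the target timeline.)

Source frame index: (0×3600 + 2×60 + 39) × 48 + 34 = 7666.
Real time: 7666 / (48) = 3833/24 s.
Target frame: (3833/24) × (60000/1001) = 9582500/1001 ≈ 9572.927 → 9573.

frame 9573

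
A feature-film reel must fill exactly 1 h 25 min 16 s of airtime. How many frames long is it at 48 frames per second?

1 h 25 min 16 s = 5116 s.
Frames = 5116 × 48 = 245568.

245568 frames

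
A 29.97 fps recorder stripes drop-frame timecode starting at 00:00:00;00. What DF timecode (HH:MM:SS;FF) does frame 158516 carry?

Each 10-minute DF block holds 10 × 60 × 30 − 9 × 2 = 17982 frames. 158516 ÷ 17982 → 8 full blocks, remainder 14660.
Within the partial block the first minute is 1800 frames and each further minute 1798, so 8 further minute boundaries passed. Total skipped labels = 18 × 8 + 2 × 8 = 160.
Non-drop label index = 158516 + 160 = 158676; at 30 labels/s that is 01:28:09:06, i.e. DF 01:28:09;06.

01:28:09;06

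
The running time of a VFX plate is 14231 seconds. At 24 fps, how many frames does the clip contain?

Frames = 14231 × 24 = 341544.

341544 frames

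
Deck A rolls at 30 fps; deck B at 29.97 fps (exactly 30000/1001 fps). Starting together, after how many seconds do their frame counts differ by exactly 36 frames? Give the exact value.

1201.2 seconds

The gap grows by |30000/1001 − 30| = 30/1001 frames per second.
Time for a 36-frame gap: 36 ÷ (30/1001) = 1201.2 s.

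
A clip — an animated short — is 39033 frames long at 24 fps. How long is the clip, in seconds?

Running time = 39033 / (24) = 1626.375 s.

1626.375 seconds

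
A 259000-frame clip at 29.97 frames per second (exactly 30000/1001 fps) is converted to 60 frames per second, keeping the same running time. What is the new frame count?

518518 frames

Target frames = source frames × (target rate / source rate) = 259000 × (60)/(30000/1001) = 259000 × 1001/500 = 518518.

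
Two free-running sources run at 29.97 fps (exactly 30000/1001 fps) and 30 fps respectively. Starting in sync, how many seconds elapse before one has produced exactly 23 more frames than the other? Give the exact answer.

23023/30 seconds

The gap grows by |30 − 30000/1001| = 30/1001 frames per second.
Time for a 23-frame gap: 23 ÷ (30/1001) = 23023/30 s.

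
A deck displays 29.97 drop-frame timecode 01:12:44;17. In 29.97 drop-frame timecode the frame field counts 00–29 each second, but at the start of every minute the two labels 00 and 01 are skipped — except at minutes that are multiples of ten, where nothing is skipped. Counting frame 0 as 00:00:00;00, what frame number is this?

130807

Complete 10-minute blocks: 7, each 17982 frames → 125874.
Remaining 2 whole minutes in the current block: 1800 + 1 × 1798 = 3598 frames.
Within the current minute: 44 × 30 + 17 − 2 = 1335 (labels ;00/;01 skipped at this minute). Total = 125874 + 3598 + 1335 = 130807.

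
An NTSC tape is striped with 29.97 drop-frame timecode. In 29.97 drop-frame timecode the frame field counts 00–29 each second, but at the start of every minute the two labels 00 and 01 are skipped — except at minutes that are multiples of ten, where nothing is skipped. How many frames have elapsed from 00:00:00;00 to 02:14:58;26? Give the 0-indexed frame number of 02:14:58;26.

Complete 10-minute blocks: 13, each 17982 frames → 233766.
Remaining 4 whole minutes in the current block: 1800 + 3 × 1798 = 7194 frames.
Within the current minute: 58 × 30 + 26 − 2 = 1764 (labels ;00/;01 skipped at this minute). Total = 233766 + 7194 + 1764 = 242724.

242724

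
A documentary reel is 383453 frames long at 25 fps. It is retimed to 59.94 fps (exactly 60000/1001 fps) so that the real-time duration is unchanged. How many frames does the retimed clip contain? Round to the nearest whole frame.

919368 frames

Frames at target rate = 383453 × (60000/1001) / (25) = 131469600/143 ≈ 919367.832.
Nearest whole frame: 919368.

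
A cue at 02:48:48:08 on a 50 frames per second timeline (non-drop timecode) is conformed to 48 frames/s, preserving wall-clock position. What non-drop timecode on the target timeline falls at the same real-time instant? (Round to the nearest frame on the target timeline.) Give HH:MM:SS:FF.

02:48:48:08

Source frame index: (2×3600 + 48×60 + 48) × 50 + 8 = 506408.
Real time: 506408 / (50) = 253204/25 s.
Target frame: (253204/25) × (48) = 12153792/25 ≈ 486151.680 → 486152.
At 48 labels/s: frame 486152 → 02:48:48:08.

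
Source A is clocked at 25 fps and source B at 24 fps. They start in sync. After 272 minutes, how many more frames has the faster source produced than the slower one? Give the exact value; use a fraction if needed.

272 min = 16320 s.
A emits 25 × 16320 = 408000 frames; B emits 24 × 16320 = 391680.
Difference = 16320 frames; B is behind A.

16320 frames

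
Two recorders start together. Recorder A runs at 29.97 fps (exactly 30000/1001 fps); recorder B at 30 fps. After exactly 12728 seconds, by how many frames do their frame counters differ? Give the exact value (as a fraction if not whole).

A emits 30000/1001 × 12728 = 381840000/1001 frames; B emits 30 × 12728 = 381840.
Difference = 381840/1001 frames (≈ 381.4585); B is ahead of A.

381840/1001 frames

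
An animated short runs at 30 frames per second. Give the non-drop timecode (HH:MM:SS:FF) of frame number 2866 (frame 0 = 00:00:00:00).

2866 ÷ 30 = 95 full seconds, remainder 16 frames.
95 s = 0 h 1 min 35 s.
Timecode: 00:01:35:16.

00:01:35:16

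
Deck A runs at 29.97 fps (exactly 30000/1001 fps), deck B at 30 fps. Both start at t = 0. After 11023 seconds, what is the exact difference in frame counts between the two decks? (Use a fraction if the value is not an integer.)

330690/1001 frames

A emits 30000/1001 × 11023 = 330690000/1001 frames; B emits 30 × 11023 = 330690.
Difference = 330690/1001 frames (≈ 330.3596); B is ahead of A.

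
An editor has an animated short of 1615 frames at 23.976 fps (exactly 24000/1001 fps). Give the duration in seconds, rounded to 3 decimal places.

Running time = 1615 × 1001/24000 = 323323/4800 s ≈ 67.359 s.

67.359 seconds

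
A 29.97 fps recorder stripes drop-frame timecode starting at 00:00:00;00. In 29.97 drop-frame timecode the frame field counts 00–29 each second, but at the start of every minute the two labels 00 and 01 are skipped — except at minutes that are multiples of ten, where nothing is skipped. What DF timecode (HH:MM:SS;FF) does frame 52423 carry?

00:29:09;07

Each 10-minute DF block holds 10 × 60 × 30 − 9 × 2 = 17982 frames. 52423 ÷ 17982 → 2 full blocks, remainder 16459.
Within the partial block the first minute is 1800 frames and each further minute 1798, so 9 further minute boundaries passed. Total skipped labels = 18 × 2 + 2 × 9 = 54.
Non-drop label index = 52423 + 54 = 52477; at 30 labels/s that is 00:29:09:07, i.e. DF 00:29:09;07.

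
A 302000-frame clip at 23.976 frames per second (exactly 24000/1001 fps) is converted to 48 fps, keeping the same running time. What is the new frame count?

604604 frames

Target frames = source frames × (target rate / source rate) = 302000 × (48)/(24000/1001) = 302000 × 1001/500 = 604604.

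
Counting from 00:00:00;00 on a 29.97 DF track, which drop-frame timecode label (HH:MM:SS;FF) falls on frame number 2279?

00:01:16;01

Ten DF minutes hold 17982 frames, so frame 2279 lies in block 0 (frames 0–17981) with 2279 frames into that block.
The block's first minute is 1800 frames and the rest 1798 each; 2279 frames reaches minute 1, so 0 × 18 + 1 × 2 = 2 labels have been skipped so far.
Adding those back, label number 2279 + 2 = 2281 at 30 labels/s is 76 s + 1 f = 0 h 1 min 16 s frame 1, i.e. 00:01:16;01.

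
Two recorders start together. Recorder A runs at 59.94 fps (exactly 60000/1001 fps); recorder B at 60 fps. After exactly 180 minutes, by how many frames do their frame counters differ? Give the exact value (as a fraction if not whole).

648000/1001 frames

180 min = 10800 s.
A emits 60000/1001 × 10800 = 648000000/1001 frames; B emits 60 × 10800 = 648000.
Difference = 648000/1001 frames (≈ 647.3526); B is ahead of A.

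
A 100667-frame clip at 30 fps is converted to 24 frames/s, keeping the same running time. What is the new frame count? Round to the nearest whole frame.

80534 frames

Frames at target rate = 100667 × (24) / (30) = 402668/5 ≈ 80533.600.
Nearest whole frame: 80534.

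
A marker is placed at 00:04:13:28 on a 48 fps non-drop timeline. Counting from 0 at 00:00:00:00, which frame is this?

Total seconds to the label: (0 × 3600 + 4 × 60 + 13) = 253.
Frame index = 253 × 48 + 28 = 12172.

12172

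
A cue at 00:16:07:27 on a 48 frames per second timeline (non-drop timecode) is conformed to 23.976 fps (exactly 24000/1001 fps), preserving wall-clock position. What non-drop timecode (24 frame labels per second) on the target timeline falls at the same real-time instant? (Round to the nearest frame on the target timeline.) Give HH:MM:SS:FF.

00:16:06:14

Source frame index: (0×3600 + 16×60 + 7) × 48 + 27 = 46443.
Real time: 46443 / (48) = 15481/16 s.
Target frame: (15481/16) × (24000/1001) = 23221500/1001 ≈ 23198.302 → 23198.
At 24 labels/s: frame 23198 → 00:16:06:14.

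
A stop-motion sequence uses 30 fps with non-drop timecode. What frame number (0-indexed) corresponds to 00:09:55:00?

Total seconds to the label: (0 × 3600 + 9 × 60 + 55) = 595.
Frame index = 595 × 30 + 0 = 17850.

17850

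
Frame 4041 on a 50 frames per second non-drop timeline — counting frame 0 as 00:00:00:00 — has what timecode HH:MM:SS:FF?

4041 ÷ 50 = 80 full seconds, remainder 41 frames.
80 s = 0 h 1 min 20 s.
Timecode: 00:01:20:41.

00:01:20:41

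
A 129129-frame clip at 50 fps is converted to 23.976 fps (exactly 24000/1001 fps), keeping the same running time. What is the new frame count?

61920 frames

Target frames = source frames × (target rate / source rate) = 129129 × (24000/1001)/(50) = 129129 × 480/1001 = 61920.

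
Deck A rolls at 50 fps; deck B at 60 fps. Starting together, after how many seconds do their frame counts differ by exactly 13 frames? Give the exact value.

The gap grows by |60 − 50| = 10 frames per second.
Time for a 13-frame gap: 13 ÷ (10) = 1.3 s.

1.3 seconds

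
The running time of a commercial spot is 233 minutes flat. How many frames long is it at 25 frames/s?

233 min = 13980 s.
Frames = 13980 × 25 = 349500.

349500 frames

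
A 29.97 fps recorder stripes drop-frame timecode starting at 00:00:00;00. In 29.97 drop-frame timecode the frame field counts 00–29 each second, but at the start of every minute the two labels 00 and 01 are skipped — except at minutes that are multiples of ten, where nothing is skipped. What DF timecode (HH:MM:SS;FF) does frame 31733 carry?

Each 10-minute DF block holds 10 × 60 × 30 − 9 × 2 = 17982 frames. 31733 ÷ 17982 → 1 full block, remainder 13751.
Within the partial block the first minute is 1800 frames and each further minute 1798, so 7 further minute boundaries passed. Total skipped labels = 18 × 1 + 2 × 7 = 32.
Non-drop label index = 31733 + 32 = 31765; at 30 labels/s that is 00:17:38:25, i.e. DF 00:17:38;25.

00:17:38;25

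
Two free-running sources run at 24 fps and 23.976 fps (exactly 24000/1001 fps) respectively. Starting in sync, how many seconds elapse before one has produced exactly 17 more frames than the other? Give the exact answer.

17017/24 seconds

The gap grows by |24000/1001 − 24| = 24/1001 frames per second.
Time for a 17-frame gap: 17 ÷ (24/1001) = 17017/24 s.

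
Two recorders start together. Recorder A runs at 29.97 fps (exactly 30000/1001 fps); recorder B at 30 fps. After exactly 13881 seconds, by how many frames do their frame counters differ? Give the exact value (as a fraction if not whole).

A emits 30000/1001 × 13881 = 59490000/143 frames; B emits 30 × 13881 = 416430.
Difference = 59490/143 frames (≈ 416.0140); B is ahead of A.

59490/143 frames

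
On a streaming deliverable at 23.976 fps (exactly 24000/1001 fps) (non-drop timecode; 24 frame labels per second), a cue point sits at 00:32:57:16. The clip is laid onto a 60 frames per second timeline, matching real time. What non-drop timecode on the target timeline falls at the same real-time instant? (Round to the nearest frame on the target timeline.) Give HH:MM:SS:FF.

00:32:59:39

Source frame index: (0×3600 + 32×60 + 57) × 24 + 16 = 47464.
Real time: 47464 / (24000/1001) = 5938933/3000 s.
Target frame: (5938933/3000) × (60) = 5938933/50 ≈ 118778.660 → 118779.
At 60 labels/s: frame 118779 → 00:32:59:39.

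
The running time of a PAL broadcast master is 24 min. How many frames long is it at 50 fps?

24 min = 1440 s.
Frames = 1440 × 50 = 72000.

72000 frames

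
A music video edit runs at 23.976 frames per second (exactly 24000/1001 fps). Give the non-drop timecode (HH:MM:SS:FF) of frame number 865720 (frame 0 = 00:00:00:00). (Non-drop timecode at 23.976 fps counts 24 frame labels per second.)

865720 ÷ 24 = 36071 full seconds, remainder 16 frames.
36071 s = 10 h 1 min 11 s.
Timecode: 10:01:11:16.

10:01:11:16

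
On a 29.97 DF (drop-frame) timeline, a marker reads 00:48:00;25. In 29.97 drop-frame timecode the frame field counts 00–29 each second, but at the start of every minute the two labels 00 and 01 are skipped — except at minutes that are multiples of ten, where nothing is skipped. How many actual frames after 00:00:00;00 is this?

Complete 10-minute blocks: 4, each 17982 frames → 71928.
Remaining 8 whole minutes in the current block: 1800 + 7 × 1798 = 14386 frames.
Within the current minute: 0 × 30 + 25 − 2 = 23 (labels ;00/;01 skipped at this minute). Total = 71928 + 14386 + 23 = 86337.

86337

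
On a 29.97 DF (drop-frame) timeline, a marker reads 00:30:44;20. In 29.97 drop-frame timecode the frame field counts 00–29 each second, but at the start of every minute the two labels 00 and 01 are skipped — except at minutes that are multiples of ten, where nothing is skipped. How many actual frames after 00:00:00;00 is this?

Complete 10-minute blocks: 3, each 17982 frames → 53946.
Remaining 0 whole minutes in the current block: 0 frames.
Within the current minute: 44 × 30 + 20 = 1340. Total = 53946 + 0 + 1340 = 55286.

55286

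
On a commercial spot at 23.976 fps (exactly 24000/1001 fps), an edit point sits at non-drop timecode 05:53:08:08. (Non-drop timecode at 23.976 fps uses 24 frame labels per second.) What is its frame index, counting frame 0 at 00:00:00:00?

Total seconds to the label: (5 × 3600 + 53 × 60 + 8) = 21188.
Frame index = 21188 × 24 + 8 = 508520.

frame 508520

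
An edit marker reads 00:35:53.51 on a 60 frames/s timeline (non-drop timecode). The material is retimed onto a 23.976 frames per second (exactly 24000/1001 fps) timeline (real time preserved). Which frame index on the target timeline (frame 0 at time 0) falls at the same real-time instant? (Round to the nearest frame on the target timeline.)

Source frame index: (0×3600 + 35×60 + 53) × 60 + 51 = 129231.
Real time: 129231 / (60) = 43077/20 s.
Target frame: (43077/20) × (24000/1001) = 51692400/1001 ≈ 51640.759 → 51641.

frame 51641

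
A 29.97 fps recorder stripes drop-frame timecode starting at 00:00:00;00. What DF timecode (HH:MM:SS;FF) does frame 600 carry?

Each 10-minute DF block holds 10 × 60 × 30 − 9 × 2 = 17982 frames. 600 ÷ 17982 → 0 full blocks, remainder 600.
Within the partial block the first minute is 1800 frames and each further minute 1798, so 0 further minute boundaries passed. Total skipped labels = 18 × 0 + 2 × 0 = 0.
Non-drop label index = 600 + 0 = 600; at 30 labels/s that is 00:00:20:00, i.e. DF 00:00:20;00.

00:00:20;00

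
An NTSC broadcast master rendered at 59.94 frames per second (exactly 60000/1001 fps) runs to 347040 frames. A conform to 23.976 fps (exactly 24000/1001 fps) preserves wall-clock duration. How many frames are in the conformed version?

138816 frames

Target frames = source frames × (target rate / source rate) = 347040 × (24000/1001)/(60000/1001) = 347040 × 2/5 = 138816.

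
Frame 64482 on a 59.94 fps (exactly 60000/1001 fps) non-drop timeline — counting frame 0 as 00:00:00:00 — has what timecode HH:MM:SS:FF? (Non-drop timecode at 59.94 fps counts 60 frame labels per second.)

00:17:54:42

64482 ÷ 60 = 1074 full seconds, remainder 42 frames.
1074 s = 0 h 17 min 54 s.
Timecode: 00:17:54:42.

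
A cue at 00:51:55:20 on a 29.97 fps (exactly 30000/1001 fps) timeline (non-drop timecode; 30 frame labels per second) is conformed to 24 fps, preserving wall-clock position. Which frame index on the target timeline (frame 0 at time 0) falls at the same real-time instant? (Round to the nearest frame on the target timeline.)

Source frame index: (0×3600 + 51×60 + 55) × 30 + 20 = 93470.
Real time: 93470 / (30000/1001) = 9356347/3000 s.
Target frame: (9356347/3000) × (24) = 9356347/125 ≈ 74850.776 → 74851.

frame 74851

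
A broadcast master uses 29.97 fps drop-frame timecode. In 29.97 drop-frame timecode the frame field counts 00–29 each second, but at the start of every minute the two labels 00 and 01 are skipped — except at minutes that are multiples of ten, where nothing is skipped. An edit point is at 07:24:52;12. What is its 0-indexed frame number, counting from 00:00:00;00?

Complete 10-minute blocks: 44, each 17982 frames → 791208.
Remaining 4 whole minutes in the current block: 1800 + 3 × 1798 = 7194 frames.
Within the current minute: 52 × 30 + 12 − 2 = 1570 (labels ;00/;01 skipped at this minute). Total = 791208 + 7194 + 1570 = 799972.

799972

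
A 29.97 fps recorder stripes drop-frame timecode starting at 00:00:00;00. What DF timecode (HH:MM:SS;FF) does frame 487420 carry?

04:31:03;18

Each 10-minute DF block holds 10 × 60 × 30 − 9 × 2 = 17982 frames. 487420 ÷ 17982 → 27 full blocks, remainder 1906.
Within the partial block the first minute is 1800 frames and each further minute 1798, so 1 further minute boundary passed. Total skipped labels = 18 × 27 + 2 × 1 = 488.
Non-drop label index = 487420 + 488 = 487908; at 30 labels/s that is 04:31:03:18, i.e. DF 04:31:03;18.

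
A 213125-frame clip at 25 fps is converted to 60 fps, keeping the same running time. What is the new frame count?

Target frames = source frames × (target rate / source rate) = 213125 × (60)/(25) = 213125 × 12/5 = 511500.

511500 frames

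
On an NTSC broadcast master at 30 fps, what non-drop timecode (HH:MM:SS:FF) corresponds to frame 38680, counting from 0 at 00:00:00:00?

00:21:29:10

38680 ÷ 30 = 1289 full seconds, remainder 10 frames.
1289 s = 0 h 21 min 29 s.
Timecode: 00:21:29:10.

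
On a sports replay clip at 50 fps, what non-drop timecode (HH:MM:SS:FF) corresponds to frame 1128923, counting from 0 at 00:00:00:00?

1128923 ÷ 50 = 22578 full seconds, remainder 23 frames.
22578 s = 6 h 16 min 18 s.
Timecode: 06:16:18:23.

06:16:18:23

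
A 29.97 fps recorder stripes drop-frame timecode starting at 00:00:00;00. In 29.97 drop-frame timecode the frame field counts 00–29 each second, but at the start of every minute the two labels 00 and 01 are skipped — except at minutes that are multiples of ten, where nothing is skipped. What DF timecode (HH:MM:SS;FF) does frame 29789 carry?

00:16:33;29

Each 10-minute DF block holds 10 × 60 × 30 − 9 × 2 = 17982 frames. 29789 ÷ 17982 → 1 full block, remainder 11807.
Within the partial block the first minute is 1800 frames and each further minute 1798, so 6 further minute boundaries passed. Total skipped labels = 18 × 1 + 2 × 6 = 30.
Non-drop label index = 29789 + 30 = 29819; at 30 labels/s that is 00:16:33:29, i.e. DF 00:16:33;29.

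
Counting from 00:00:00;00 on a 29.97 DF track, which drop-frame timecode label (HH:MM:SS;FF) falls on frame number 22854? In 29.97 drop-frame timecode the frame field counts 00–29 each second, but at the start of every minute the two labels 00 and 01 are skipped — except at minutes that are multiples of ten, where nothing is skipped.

00:12:42;16

Each 10-minute DF block holds 10 × 60 × 30 − 9 × 2 = 17982 frames. 22854 ÷ 17982 → 1 full block, remainder 4872.
Within the partial block the first minute is 1800 frames and each further minute 1798, so 2 further minute boundaries passed. Total skipped labels = 18 × 1 + 2 × 2 = 22.
Non-drop label index = 22854 + 22 = 22876; at 30 labels/s that is 00:12:42:16, i.e. DF 00:12:42;16.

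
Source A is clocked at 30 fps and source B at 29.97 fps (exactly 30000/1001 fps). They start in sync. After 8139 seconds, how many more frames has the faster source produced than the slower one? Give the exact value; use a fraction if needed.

A emits 30 × 8139 = 244170 frames; B emits 30000/1001 × 8139 = 244170000/1001.
Difference = 244170/1001 frames (≈ 243.9261); B is behind A.

244170/1001 frames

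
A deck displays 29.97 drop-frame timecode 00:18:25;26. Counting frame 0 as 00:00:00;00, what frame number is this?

33142

As if non-drop at 30 labels/s: (0 × 3600 + 18 × 60 + 25) × 30 + 26 = 33176.
Minute boundaries passed: 18; those not divisible by 10: 18 − 1 = 17; dropped labels = 2 × 17 = 34.
Actual frame index = 33176 − 34 = 33142.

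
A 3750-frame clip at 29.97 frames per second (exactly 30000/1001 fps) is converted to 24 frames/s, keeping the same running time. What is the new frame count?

3003 frames

Target frames = source frames × (target rate / source rate) = 3750 × (24)/(30000/1001) = 3750 × 1001/1250 = 3003.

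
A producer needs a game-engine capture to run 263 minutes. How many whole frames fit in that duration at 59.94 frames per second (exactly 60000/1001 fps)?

263 min = 15780 s.
Frames = 15780 × 60000/1001 = 946800000/1001 ≈ 945854.1459.
Complete frames: 945854.

945854 frames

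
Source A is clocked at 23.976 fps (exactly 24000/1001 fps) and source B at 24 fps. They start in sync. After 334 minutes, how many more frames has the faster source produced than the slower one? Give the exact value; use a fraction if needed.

334 min = 20040 s.
A emits 24000/1001 × 20040 = 480960000/1001 frames; B emits 24 × 20040 = 480960.
Difference = 480960/1001 frames (≈ 480.4795); B is ahead of A.

480960/1001 frames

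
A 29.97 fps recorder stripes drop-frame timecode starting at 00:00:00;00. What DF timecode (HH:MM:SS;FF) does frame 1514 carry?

Ten DF minutes hold 17982 frames, so frame 1514 lies in block 0 (frames 0–17981) with 1514 frames into that block.
The block's first minute is 1800 frames and the rest 1798 each; 1514 frames reaches minute 0, so 0 × 18 + 0 × 2 = 0 labels have been skipped so far.
Adding those back, label number 1514 + 0 = 1514 at 30 labels/s is 50 s + 14 f = 0 h 0 min 50 s frame 14, i.e. 00:00:50;14.

00:00:50;14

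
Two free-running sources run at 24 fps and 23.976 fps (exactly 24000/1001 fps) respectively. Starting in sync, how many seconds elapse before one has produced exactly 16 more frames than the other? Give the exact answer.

2002/3 seconds

The gap grows by |24000/1001 − 24| = 24/1001 frames per second.
Time for a 16-frame gap: 16 ÷ (24/1001) = 2002/3 s.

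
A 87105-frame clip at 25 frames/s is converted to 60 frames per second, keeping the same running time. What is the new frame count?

Target frames = source frames × (target rate / source rate) = 87105 × (60)/(25) = 87105 × 12/5 = 209052.

209052 frames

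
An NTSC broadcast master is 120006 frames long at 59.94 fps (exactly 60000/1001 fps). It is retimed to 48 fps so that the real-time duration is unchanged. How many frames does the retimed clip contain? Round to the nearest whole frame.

Frames at target rate = 120006 × (48) / (60000/1001) = 60063003/625 ≈ 96100.805.
Nearest whole frame: 96101.

96101 frames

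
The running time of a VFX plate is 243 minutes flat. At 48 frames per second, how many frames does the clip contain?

699840 frames

243 min = 14580 s.
Frames = 14580 × 48 = 699840.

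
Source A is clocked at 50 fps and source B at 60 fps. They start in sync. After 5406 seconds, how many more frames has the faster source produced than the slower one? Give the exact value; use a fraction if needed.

A emits 50 × 5406 = 270300 frames; B emits 60 × 5406 = 324360.
Difference = 54060 frames; B is ahead of A.

54060 frames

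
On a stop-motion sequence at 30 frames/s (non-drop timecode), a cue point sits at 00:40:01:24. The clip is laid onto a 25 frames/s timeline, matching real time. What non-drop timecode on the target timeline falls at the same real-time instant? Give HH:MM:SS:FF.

Source frame index: (0×3600 + 40×60 + 1) × 30 + 24 = 72054.
Real time: 72054 / (30) = 12009/5 s.
Target frame: (12009/5) × (25) = 60045.
At 25 labels/s: frame 60045 → 00:40:01:20.

00:40:01:20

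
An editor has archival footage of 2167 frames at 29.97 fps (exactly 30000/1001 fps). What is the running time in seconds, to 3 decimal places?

Running time = 2167 × 1001/30000 = 2169167/30000 s ≈ 72.306 s.

72.306 seconds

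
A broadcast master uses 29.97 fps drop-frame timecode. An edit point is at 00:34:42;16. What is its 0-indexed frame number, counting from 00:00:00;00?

Complete 10-minute blocks: 3, each 17982 frames → 53946.
Remaining 4 whole minutes in the current block: 1800 + 3 × 1798 = 7194 frames.
Within the current minute: 42 × 30 + 16 − 2 = 1274 (labels ;00/;01 skipped at this minute). Total = 53946 + 7194 + 1274 = 62414.

62414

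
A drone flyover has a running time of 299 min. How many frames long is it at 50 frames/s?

299 min = 17940 s.
Frames = 17940 × 50 = 897000.

897000 frames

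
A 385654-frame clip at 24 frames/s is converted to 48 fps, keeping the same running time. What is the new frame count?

771308 frames

Target frames = source frames × (target rate / source rate) = 385654 × (48)/(24) = 385654 × 2 = 771308.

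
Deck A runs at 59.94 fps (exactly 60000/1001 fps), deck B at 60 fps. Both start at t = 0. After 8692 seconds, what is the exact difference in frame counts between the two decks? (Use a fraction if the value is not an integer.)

521520/1001 frames

A emits 60000/1001 × 8692 = 521520000/1001 frames; B emits 60 × 8692 = 521520.
Difference = 521520/1001 frames (≈ 520.9990); B is ahead of A.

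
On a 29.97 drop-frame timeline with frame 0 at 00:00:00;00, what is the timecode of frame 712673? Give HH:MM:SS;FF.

06:36:19;17

Ten DF minutes hold 17982 frames, so frame 712673 lies in block 39 (frames 701298–719279) with 11375 frames into that block.
The block's first minute is 1800 frames and the rest 1798 each; 11375 frames reaches minute 6, so 39 × 18 + 6 × 2 = 714 labels have been skipped so far.
Adding those back, label number 712673 + 714 = 713387 at 30 labels/s is 23779 s + 17 f = 6 h 36 min 19 s frame 17, i.e. 06:36:19;17.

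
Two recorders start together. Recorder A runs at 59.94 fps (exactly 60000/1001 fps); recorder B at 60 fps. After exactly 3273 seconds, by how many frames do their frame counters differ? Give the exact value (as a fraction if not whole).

196380/1001 frames

A emits 60000/1001 × 3273 = 196380000/1001 frames; B emits 60 × 3273 = 196380.
Difference = 196380/1001 frames (≈ 196.1838); B is ahead of A.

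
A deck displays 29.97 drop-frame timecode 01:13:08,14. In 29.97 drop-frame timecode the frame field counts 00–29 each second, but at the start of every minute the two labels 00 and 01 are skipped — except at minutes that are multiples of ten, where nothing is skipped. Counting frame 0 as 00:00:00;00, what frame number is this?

As if non-drop at 30 labels/s: (1 × 3600 + 13 × 60 + 8) × 30 + 14 = 131654.
Minute boundaries passed: 73; those not divisible by 10: 73 − 7 = 66; dropped labels = 2 × 66 = 132.
Actual frame index = 131654 − 132 = 131522.

131522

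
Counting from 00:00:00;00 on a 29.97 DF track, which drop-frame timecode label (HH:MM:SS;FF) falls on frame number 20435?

00:11:21;25

Ten DF minutes hold 17982 frames, so frame 20435 lies in block 1 (frames 17982–35963) with 2453 frames into that block.
The block's first minute is 1800 frames and the rest 1798 each; 2453 frames reaches minute 1, so 1 × 18 + 1 × 2 = 20 labels have been skipped so far.
Adding those back, label number 20435 + 20 = 20455 at 30 labels/s is 681 s + 25 f = 0 h 11 min 21 s frame 25, i.e. 00:11:21;25.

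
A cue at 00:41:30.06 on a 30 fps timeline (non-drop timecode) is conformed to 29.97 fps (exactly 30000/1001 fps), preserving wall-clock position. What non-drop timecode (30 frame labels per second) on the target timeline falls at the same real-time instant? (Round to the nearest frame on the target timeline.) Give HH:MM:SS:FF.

Source frame index: (0×3600 + 41×60 + 30) × 30 + 6 = 74706.
Real time: 74706 / (30) = 12451/5 s.
Target frame: (12451/5) × (30000/1001) = 74706000/1001 ≈ 74631.369 → 74631.
At 30 labels/s: frame 74631 → 00:41:27:21.

00:41:27:21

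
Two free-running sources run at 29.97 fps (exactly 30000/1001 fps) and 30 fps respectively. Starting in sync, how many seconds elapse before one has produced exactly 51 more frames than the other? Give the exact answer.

1701.7 seconds

The gap grows by |30 − 30000/1001| = 30/1001 frames per second.
Time for a 51-frame gap: 51 ÷ (30/1001) = 1701.7 s.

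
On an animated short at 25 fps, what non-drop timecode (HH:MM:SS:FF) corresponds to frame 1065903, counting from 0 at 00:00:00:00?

11:50:36:03

1065903 ÷ 25 = 42636 full seconds, remainder 3 frames.
42636 s = 11 h 50 min 36 s.
Timecode: 11:50:36:03.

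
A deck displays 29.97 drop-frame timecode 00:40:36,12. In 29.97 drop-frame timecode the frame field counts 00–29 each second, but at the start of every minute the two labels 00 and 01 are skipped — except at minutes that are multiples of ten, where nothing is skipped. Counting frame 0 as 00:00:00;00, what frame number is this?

73020

Complete 10-minute blocks: 4, each 17982 frames → 71928.
Remaining 0 whole minutes in the current block: 0 frames.
Within the current minute: 36 × 30 + 12 = 1092. Total = 71928 + 0 + 1092 = 73020.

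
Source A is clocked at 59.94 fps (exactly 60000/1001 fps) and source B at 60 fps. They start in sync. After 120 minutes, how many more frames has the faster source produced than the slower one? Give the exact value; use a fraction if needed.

432000/1001 frames

120 min = 7200 s.
A emits 60000/1001 × 7200 = 432000000/1001 frames; B emits 60 × 7200 = 432000.
Difference = 432000/1001 frames (≈ 431.5684); B is ahead of A.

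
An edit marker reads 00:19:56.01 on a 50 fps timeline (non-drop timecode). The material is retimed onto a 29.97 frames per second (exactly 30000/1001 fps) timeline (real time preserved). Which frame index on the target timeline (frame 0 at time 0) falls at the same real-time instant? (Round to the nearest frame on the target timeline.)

Source frame index: (0×3600 + 19×60 + 56) × 50 + 1 = 59801.
Real time: 59801 / (50) = 59801/50 s.
Target frame: (59801/50) × (30000/1001) = 5125800/143 ≈ 35844.755 → 35845.

frame 35845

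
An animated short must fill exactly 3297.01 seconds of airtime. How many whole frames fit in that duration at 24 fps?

Frames = 3297.01 × 24 = 1978206/25 ≈ 79128.2400.
Complete frames: 79128.

79128 frames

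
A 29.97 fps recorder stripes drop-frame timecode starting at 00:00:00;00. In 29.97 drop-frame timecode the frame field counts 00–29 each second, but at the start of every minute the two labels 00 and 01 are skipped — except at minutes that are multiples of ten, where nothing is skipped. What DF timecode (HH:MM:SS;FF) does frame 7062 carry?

Each 10-minute DF block holds 10 × 60 × 30 − 9 × 2 = 17982 frames. 7062 ÷ 17982 → 0 full blocks, remainder 7062.
Within the partial block the first minute is 1800 frames and each further minute 1798, so 3 further minute boundaries passed. Total skipped labels = 18 × 0 + 2 × 3 = 6.
Non-drop label index = 7062 + 6 = 7068; at 30 labels/s that is 00:03:55:18, i.e. DF 00:03:55;18.

00:03:55;18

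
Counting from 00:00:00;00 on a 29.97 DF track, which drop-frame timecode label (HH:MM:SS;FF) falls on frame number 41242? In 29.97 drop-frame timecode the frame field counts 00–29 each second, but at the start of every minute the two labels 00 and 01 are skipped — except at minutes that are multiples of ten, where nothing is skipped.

Ten DF minutes hold 17982 frames, so frame 41242 lies in block 2 (frames 35964–53945) with 5278 frames into that block.
The block's first minute is 1800 frames and the rest 1798 each; 5278 frames reaches minute 2, so 2 × 18 + 2 × 2 = 40 labels have been skipped so far.
Adding those back, label number 41242 + 40 = 41282 at 30 labels/s is 1376 s + 2 f = 0 h 22 min 56 s frame 2, i.e. 00:22:56;02.

00:22:56;02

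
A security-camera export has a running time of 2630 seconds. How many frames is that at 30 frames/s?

78900 frames

Frames = 2630 × 30 = 78900.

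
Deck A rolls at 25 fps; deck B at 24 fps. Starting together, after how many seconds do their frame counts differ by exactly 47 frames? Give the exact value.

47 seconds

The gap grows by |24 − 25| = 1 frame per second.
Time for a 47-frame gap: 47 ÷ (1) = 47 s.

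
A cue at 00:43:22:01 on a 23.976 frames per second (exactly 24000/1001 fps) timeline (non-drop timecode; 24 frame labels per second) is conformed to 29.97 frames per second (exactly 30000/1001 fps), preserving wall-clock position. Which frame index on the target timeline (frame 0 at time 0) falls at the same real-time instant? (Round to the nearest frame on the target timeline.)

Source frame index: (0×3600 + 43×60 + 22) × 24 + 1 = 62449.
Real time: 62449 / (24000/1001) = 62511449/24000 s.
Target frame: (62511449/24000) × (30000/1001) = 312245/4 ≈ 78061.250 → 78061.

frame 78061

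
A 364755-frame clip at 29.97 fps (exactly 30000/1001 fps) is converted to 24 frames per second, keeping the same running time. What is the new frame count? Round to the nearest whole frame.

292096 frames

Frames at target rate = 364755 × (24) / (30000/1001) = 73023951/250 ≈ 292095.804.
Nearest whole frame: 292096.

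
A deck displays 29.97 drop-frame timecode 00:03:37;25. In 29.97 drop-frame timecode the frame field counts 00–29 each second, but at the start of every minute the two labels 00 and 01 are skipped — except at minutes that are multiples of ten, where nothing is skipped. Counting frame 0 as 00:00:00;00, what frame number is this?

6529

Complete 10-minute blocks: 0, each 17982 frames → 0.
Remaining 3 whole minutes in the current block: 1800 + 2 × 1798 = 5396 frames.
Within the current minute: 37 × 30 + 25 − 2 = 1133 (labels ;00/;01 skipped at this minute). Total = 0 + 5396 + 1133 = 6529.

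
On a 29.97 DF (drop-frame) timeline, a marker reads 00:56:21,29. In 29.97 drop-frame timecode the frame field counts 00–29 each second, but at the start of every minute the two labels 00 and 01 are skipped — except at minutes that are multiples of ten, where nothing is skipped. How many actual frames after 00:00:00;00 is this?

101357

Complete 10-minute blocks: 5, each 17982 frames → 89910.
Remaining 6 whole minutes in the current block: 1800 + 5 × 1798 = 10790 frames.
Within the current minute: 21 × 30 + 29 − 2 = 657 (labels ;00/;01 skipped at this minute). Total = 89910 + 10790 + 657 = 101357.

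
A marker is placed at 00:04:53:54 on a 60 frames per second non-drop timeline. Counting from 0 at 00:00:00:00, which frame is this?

Total seconds to the label: (0 × 3600 + 4 × 60 + 53) = 293.
Frame index = 293 × 60 + 54 = 17634.

frame 17634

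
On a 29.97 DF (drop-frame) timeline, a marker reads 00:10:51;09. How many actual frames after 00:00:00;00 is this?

19521

As if non-drop at 30 labels/s: (0 × 3600 + 10 × 60 + 51) × 30 + 9 = 19539.
Minute boundaries passed: 10; those not divisible by 10: 10 − 1 = 9; dropped labels = 2 × 9 = 18.
Actual frame index = 19539 − 18 = 19521.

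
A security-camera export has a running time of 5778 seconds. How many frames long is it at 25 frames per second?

144450 frames

Frames = 5778 × 25 = 144450.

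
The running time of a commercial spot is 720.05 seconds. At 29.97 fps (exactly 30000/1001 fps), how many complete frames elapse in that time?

Frames = 720.05 × 30000/1001 = 21601500/1001 ≈ 21579.9201.
Complete frames: 21579.

21579 frames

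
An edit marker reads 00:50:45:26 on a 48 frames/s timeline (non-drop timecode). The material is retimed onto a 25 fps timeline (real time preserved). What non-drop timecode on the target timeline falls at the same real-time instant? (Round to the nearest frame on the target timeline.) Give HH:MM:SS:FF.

Source frame index: (0×3600 + 50×60 + 45) × 48 + 26 = 146186.
Real time: 146186 / (48) = 73093/24 s.
Target frame: (73093/24) × (25) = 1827325/24 ≈ 76138.542 → 76139.
At 25 labels/s: frame 76139 → 00:50:45:14.

00:50:45:14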